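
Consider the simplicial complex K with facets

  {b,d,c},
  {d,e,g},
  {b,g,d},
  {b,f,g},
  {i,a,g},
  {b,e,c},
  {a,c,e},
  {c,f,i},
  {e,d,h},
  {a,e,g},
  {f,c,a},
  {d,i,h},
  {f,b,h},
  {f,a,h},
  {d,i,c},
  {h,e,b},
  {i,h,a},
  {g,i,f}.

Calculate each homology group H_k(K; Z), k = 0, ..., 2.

We work with the vertex ordering a < b < c < d < e < f < g < h < i. The simplices of K, each written with vertices in increasing order, are:

  0-simplices (9): a, b, c, d, e, f, g, h, i
  1-simplices (27): ac, ae, af, ag, ah, ai, bc, bd, be, bf, bg, bh, cd, ce, cf, ci, de, dg, dh, di, eg, eh, fg, fh, fi, gi, hi
  2-simplices (18): ace, acf, aeg, afh, agi, ahi, bcd, bce, bdg, beh, bfg, bfh, cdi, cfi, deg, deh, dhi, fgi

Hence C_0 ≅ Z^9, C_1 ≅ Z^27, C_2 ≅ Z^18.

Boundary ∂_1: C_1 → C_0 sends each edge [p,q] (with p < q) to q − p. For instance
  ∂dg = g − d.
The 9×27 boundary matrix has rank 8 and Smith normal form diag(1,1,1,1,1,1,1,1).

The boundary map ∂_2: C_2 → C_1 sends each 2-simplex [p,q,r] to [q,r] − [p,r] + [p,q]. For instance
  ∂deh = eh − dh + de,
  ∂fgi = gi − fi + fg.
As a 27×18 matrix over Z this has rank 18, with invariant factors (1,1,1,1,1,1,1,1,1,1,1,1,1,1,1,1,1,2).

From H_k ≅ ker(∂_k) / im(∂_{k+1}) we obtain:

  H_0: rank C_0 − rank ∂_1 = 9 − 8 = 1, and the invariant factors of ∂_1 are all 1, so H_0 ≅ Z.
  H_1: rank ker ∂_1 − rank ∂_2 = (27 − 8) − 18 = 1, and ∂_2 has invariant factor 2 > 1, so H_1 ≅ Z ⊕ Z/2Z.
  H_2: rank ker ∂_2 − rank ∂_3 = (18 − 18) − 0 = 0, and there is no ∂_3, so H_2 ≅ 0.

(K is a triangulation of the Klein bottle.)

H_0 = Z,  H_1 = Z ⊕ Z/2Z,  H_2 = 0.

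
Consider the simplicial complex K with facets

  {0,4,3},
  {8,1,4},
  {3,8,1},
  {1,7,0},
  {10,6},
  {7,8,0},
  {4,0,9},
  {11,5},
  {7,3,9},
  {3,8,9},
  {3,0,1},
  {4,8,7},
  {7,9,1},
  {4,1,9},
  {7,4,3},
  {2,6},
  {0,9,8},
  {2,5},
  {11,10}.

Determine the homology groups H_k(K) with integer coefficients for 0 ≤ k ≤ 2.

Fix the vertex order 0 < 1 < 2 < 3 < 4 < 5 < 6 < 7 < 8 < 9 < 10 < 11 and write every simplex with vertices in increasing order. Then dim K = 2 and the simplices of K are:

  0-simplices (12): [0], [1], [2], [3], [4], [5], [6], [7], [8], [9], [10], [11]
  1-simplices (26): (26 of them)
  2-simplices (14): [0,1,3], [0,1,7], [0,3,4], [0,4,9], [0,7,8], [0,8,9], [1,3,8], [1,4,8], [1,4,9], [1,7,9], [3,4,7], [3,7,9], [3,8,9], [4,7,8]

giving chain groups C_0 ≅ Z^12, C_1 ≅ Z^26, C_2 ≅ Z^14.

Boundary ∂_1: C_1 → C_0 sends each edge [p,q] (with p < q) to q − p. For instance
  ∂[7,9] = [9] − [7].
The 12×26 boundary matrix has rank 10 and Smith normal form diag(1,1,1,1,1,1,1,1,1,1).

∂_2: C_2 → C_1 sends each 2-simplex [p,q,r] to [q,r] − [p,r] + [p,q]. For instance
  ∂[1,4,8] = [4,8] − [1,8] + [1,4],
  ∂[3,8,9] = [8,9] − [3,9] + [3,8].
This gives a 26×14 integer matrix of rank 13; reducing to Smith normal form yields diagonal entries (1,1,1,1,1,1,1,1,1,1,1,1,1).

Now H_k = ker ∂_k / im ∂_{k+1}, so:

  H_0: rank C_0 − rank ∂_1 = 12 − 10 = 2, and the invariant factors of ∂_1 are all 1, so H_0 = Z^2.
  H_1: rank ker ∂_1 − rank ∂_2 = (26 − 10) − 13 = 3, and the invariant factors of ∂_2 are all 1, so H_1 = Z^3.
  H_2: rank ker ∂_2 − rank ∂_3 = (14 − 13) − 0 = 1, and there is no ∂_3, so H_2 = Z.

(K is a triangulation of the disjoint union of the torus T^2 and the circle S^1.)

H_0 = Z^2,  H_1 = Z^3,  H_2 = Z.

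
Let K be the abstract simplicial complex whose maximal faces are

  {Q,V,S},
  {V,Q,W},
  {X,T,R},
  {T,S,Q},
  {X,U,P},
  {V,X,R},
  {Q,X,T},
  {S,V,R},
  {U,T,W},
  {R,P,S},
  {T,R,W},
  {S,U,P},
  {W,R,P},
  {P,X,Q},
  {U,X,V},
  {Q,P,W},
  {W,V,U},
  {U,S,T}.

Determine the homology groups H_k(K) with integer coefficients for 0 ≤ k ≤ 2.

Take the total order P < Q < R < S < T < U < V < W < X on the vertex set. Then K (dimension 2) consists of the simplices:

  0-simplices (9): P, Q, R, S, T, U, V, W, X
  1-simplices (27): PQ, PR, PS, PU, PW, PX, QS, QT, QV, QW, QX, RS, RT, RV, RW, RX, ST, SU, SV, TU, TW, TX, UV, UW, UX, VW, VX
  2-simplices (18): PQW, PQX, PRS, PRW, PSU, PUX, QST, QSV, QTX, QVW, RSV, RTW, RTX, RVX, STU, TUW, UVW, UVX

so the chain groups are C_0 ≅ Z^9, C_1 ≅ Z^27, C_2 ≅ Z^18.

∂_1: C_1 → C_0 is given by ∂[p,q] = [q] − [p].
This gives a 9×27 integer matrix of rank 8; reducing to Smith normal form yields diagonal entries (1,1,1,1,1,1,1,1).

Boundary ∂_2: C_2 → C_1 maps a triangle to the signed sum of its edges. For instance
  ∂RTW = TW − RW + RT,
  ∂PQX = QX − PX + PQ.
As a 27×18 matrix over Z this has rank 17, with invariant factors (1,1,1,1,1,1,1,1,1,1,1,1,1,1,1,1,1).

Computing H_k = (kernel of ∂_k) / (image of ∂_{k+1}):

  H_0: rank C_0 − rank ∂_1 = 9 − 8 = 1, and the invariant factors of ∂_1 are all 1, so H_0 ≅ Z.
  H_1: rank ker ∂_1 − rank ∂_2 = (27 − 8) − 17 = 2, and the invariant factors of ∂_2 are all 1, so H_1 ≅ Z^2.
  H_2: rank ker ∂_2 − rank ∂_3 = (18 − 17) − 0 = 1, and there is no ∂_3, so H_2 ≅ Z.

H_0 = Z,  H_1 = Z^2,  H_2 = Z.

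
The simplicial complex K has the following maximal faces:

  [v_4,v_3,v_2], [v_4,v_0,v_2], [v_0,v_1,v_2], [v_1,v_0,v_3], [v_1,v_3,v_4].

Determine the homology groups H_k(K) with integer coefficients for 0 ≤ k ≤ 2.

H_0 ≅ Z,  H_1 ≅ Z,  H_2 = 0.

We work with the vertex ordering v_0 < v_1 < v_2 < v_3 < v_4. The simplices of K, each written with vertices in increasing order, are:

  0-simplices (5): [v_0], [v_1], [v_2], [v_3], [v_4]
  1-simplices (10): [v_0,v_1], [v_0,v_2], [v_0,v_3], [v_0,v_4], [v_1,v_2], [v_1,v_3], [v_1,v_4], [v_2,v_3], [v_2,v_4], [v_3,v_4]
  2-simplices (5): [v_0,v_1,v_2], [v_0,v_1,v_3], [v_0,v_2,v_4], [v_1,v_3,v_4], [v_2,v_3,v_4]

so the chain groups are C_0 ≅ Z^5, C_1 ≅ Z^10, C_2 ≅ Z^5.

∂_1: C_1 → C_0 sends each edge [p,q] (with p < q) to q − p. For instance
  ∂[v_0,v_1] = [v_1] − [v_0].
As a 5×10 matrix over Z this has rank 4, with invariant factors (1,1,1,1).

Boundary ∂_2: C_2 → C_1 maps a triangle to the signed sum of its edges. For instance
  ∂[v_0,v_1,v_3] = [v_1,v_3] − [v_0,v_3] + [v_0,v_1],
  ∂[v_1,v_3,v_4] = [v_3,v_4] − [v_1,v_4] + [v_1,v_3].
The resulting 10×5 matrix has rank 5, and its Smith normal form has invariant factors (1,1,1,1,1).

Reading off H_k = ker ∂_k / im ∂_{k+1}:

  H_0: rank C_0 − rank ∂_1 = 5 − 4 = 1, and the invariant factors of ∂_1 are all 1, so H_0 ≅ Z.
  H_1: rank ker ∂_1 − rank ∂_2 = (10 − 4) − 5 = 1, and the invariant factors of ∂_2 are all 1, so H_1 ≅ Z.
  H_2: rank ker ∂_2 − rank ∂_3 = (5 − 5) − 0 = 0, and there is no ∂_3, so H_2 ≅ 0.

As a check, the Euler characteristic is 5 − 10 + 5 = 0, which agrees with 1 − 1 + 0 = 0.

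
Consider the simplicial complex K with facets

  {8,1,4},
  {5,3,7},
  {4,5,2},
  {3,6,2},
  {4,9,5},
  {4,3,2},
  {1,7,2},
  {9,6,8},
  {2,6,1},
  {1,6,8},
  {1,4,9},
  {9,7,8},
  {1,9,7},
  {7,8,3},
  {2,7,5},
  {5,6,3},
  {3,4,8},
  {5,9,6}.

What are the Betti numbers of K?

b_0 = 1, b_1 = 1, b_2 = 0.

Order the vertices as 1 < 2 < 3 < 4 < 5 < 6 < 7 < 8 < 9. Listing each simplex with vertices in this order, K has dimension 2 with simplices:

  0-simplices (9): [1], [2], [3], [4], [5], [6], [7], [8], [9]
  1-simplices (27): (27 of them)
  2-simplices (18): [1,2,6], [1,2,7], [1,4,8], [1,4,9], [1,6,8], [1,7,9], [2,3,4], [2,3,6], [2,4,5], [2,5,7], [3,4,8], [3,5,6], [3,5,7], [3,7,8], [4,5,9], [5,6,9], [6,8,9], [7,8,9]

Hence C_0 ≅ Z^9, C_1 ≅ Z^27, C_2 ≅ Z^18.

∂_1: C_1 → C_0 is given by ∂[p,q] = [q] − [p]. For instance
  ∂[3,6] = [6] − [3].
The resulting 9×27 matrix has rank 8, and its Smith normal form has invariant factors (1,1,1,1,1,1,1,1).

∂_2: C_2 → C_1 acts by ∂[p,q,r] = [q,r] − [p,r] + [p,q]. For instance
  ∂[4,5,9] = [5,9] − [4,9] + [4,5],
  ∂[5,6,9] = [6,9] − [5,9] + [5,6].
The resulting 27×18 matrix has rank 18, and its Smith normal form has invariant factors (1,1,1,1,1,1,1,1,1,1,1,1,1,1,1,1,1,2).

Computing H_k = (kernel of ∂_k) / (image of ∂_{k+1}):

  H_0: rank C_0 − rank ∂_1 = 9 − 8 = 1, and the invariant factors of ∂_1 are all 1, so H_0 ≅ Z.
  H_1: rank ker ∂_1 − rank ∂_2 = (27 − 8) − 18 = 1, and ∂_2 has invariant factor 2 > 1, so H_1 ≅ Z ⊕ Z/2.
  H_2: rank ker ∂_2 − rank ∂_3 = (18 − 18) − 0 = 0, and there is no ∂_3, so H_2 ≅ 0.

As a check, the Euler characteristic is 9 − 27 + 18 = 0, which agrees with 1 − 1 + 0 = 0.

Hence the Betti numbers are b_0 = 1, b_1 = 1, b_2 = 0.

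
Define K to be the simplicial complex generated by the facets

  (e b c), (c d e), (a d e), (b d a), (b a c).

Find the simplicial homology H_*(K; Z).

Order the vertices as a < b < c < d < e. Listing each simplex with vertices in this order, K has dimension 2 with simplices:

  0-simplices (5): a, b, c, d, e
  1-simplices (10): ab, ac, ad, ae, bc, bd, be, cd, ce, de
  2-simplices (5): abc, abd, ade, bce, cde

Hence C_0 ≅ Z^5, C_1 ≅ Z^10, C_2 ≅ Z^5.

∂_1: C_1 → C_0 maps an edge to its endpoints' difference, ∂[p,q] = q − p. For instance
  ∂ce = e − c.
The 5×10 boundary matrix has rank 4 and Smith normal form diag(1,1,1,1).

Boundary ∂_2: C_2 → C_1 maps a triangle to the signed sum of its edges. For instance
  ∂ade = de − ae + ad,
  ∂cde = de − ce + cd.
As a 10×5 matrix over Z this has rank 5, with invariant factors (1,1,1,1,1).

Now H_k = ker ∂_k / im ∂_{k+1}, so:

  H_0: rank C_0 − rank ∂_1 = 5 − 4 = 1, and the invariant factors of ∂_1 are all 1, so H_0 ≅ Z.
  H_1: rank ker ∂_1 − rank ∂_2 = (10 − 4) − 5 = 1, and the invariant factors of ∂_2 are all 1, so H_1 ≅ Z.
  H_2: rank ker ∂_2 − rank ∂_3 = (5 − 5) − 0 = 0, and there is no ∂_3, so H_2 ≅ 0.

As a check, the Euler characteristic is 5 − 10 + 5 = 0, which agrees with 1 − 1 + 0 = 0.

H_0 ≅ Z,  H_1 ≅ Z,  H_2 = 0.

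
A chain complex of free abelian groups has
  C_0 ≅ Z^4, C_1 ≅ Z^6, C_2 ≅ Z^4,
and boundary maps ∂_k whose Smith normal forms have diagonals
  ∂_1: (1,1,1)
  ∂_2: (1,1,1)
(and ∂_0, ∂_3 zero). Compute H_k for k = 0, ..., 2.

H_0 ≅ Z,  H_1 = 0,  H_2 ≅ Z.

H_0: b_0 = 4 − 0 − 3 = 1; torsion from ∂_1 factors > 1: none. So H_0 ≅ Z.
H_1: b_1 = 6 − 3 − 3 = 0; torsion from ∂_2 factors > 1: none. So H_1 ≅ 0.
H_2: b_2 = 4 − 3 − 0 = 1; torsion from ∂_3 factors > 1: none. So H_2 ≅ Z.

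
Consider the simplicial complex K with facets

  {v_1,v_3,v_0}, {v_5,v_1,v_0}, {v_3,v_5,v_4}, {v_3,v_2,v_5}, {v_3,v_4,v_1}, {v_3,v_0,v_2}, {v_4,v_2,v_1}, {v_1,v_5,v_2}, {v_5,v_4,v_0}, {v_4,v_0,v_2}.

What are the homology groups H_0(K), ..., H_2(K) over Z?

H_0 = Z,  H_1 = Z/2,  H_2 = 0.

We work with the vertex ordering v_0 < v_1 < v_2 < v_3 < v_4 < v_5. The simplices of K, each written with vertices in increasing order, are:

  0-simplices (6): [v_0], [v_1], [v_2], [v_3], [v_4], [v_5]
  1-simplices (15): (15 of them)
  2-simplices (10): [v_0,v_1,v_3], [v_0,v_1,v_5], [v_0,v_2,v_3], [v_0,v_2,v_4], [v_0,v_4,v_5], [v_1,v_2,v_4], [v_1,v_2,v_5], [v_1,v_3,v_4], [v_2,v_3,v_5], [v_3,v_4,v_5]

giving chain groups C_0 ≅ Z^6, C_1 ≅ Z^15, C_2 ≅ Z^10.

Boundary ∂_1: C_1 → C_0 sends each edge [p,q] (with p < q) to q − p. For instance
  ∂[v_2,v_4] = [v_4] − [v_2].
The 6×15 boundary matrix has rank 5 and Smith normal form diag(1,1,1,1,1).

Boundary ∂_2: C_2 → C_1 sends each 2-simplex [p,q,r] to [q,r] − [p,r] + [p,q]. For instance
  ∂[v_0,v_1,v_3] = [v_1,v_3] − [v_0,v_3] + [v_0,v_1],
  ∂[v_1,v_2,v_5] = [v_2,v_5] − [v_1,v_5] + [v_1,v_2].
The resulting 15×10 matrix has rank 10, and its Smith normal form has invariant factors (1,1,1,1,1,1,1,1,1,2).

Reading off H_k = ker ∂_k / im ∂_{k+1}:

  H_0: rank C_0 − rank ∂_1 = 6 − 5 = 1, and the invariant factors of ∂_1 are all 1, so H_0 ≅ Z.
  H_1: rank ker ∂_1 − rank ∂_2 = (15 − 5) − 10 = 0, and ∂_2 has invariant factor 2 > 1, so H_1 ≅ Z/2.
  H_2: rank ker ∂_2 − rank ∂_3 = (10 − 10) − 0 = 0, and there is no ∂_3, so H_2 ≅ 0.

As a check, the Euler characteristic is 6 − 15 + 10 = 1, which agrees with 1 − 0 + 0 = 1.
(K is a triangulation of the real projective plane RP^2.)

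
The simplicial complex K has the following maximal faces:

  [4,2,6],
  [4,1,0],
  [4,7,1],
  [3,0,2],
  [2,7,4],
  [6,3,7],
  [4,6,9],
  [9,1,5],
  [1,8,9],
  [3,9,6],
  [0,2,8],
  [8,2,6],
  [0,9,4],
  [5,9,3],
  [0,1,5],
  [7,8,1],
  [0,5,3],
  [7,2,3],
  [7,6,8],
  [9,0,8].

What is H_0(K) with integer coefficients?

H_0 ≅ Z.

We work with the vertex ordering 0 < 1 < 2 < 3 < 4 < 5 < 6 < 7 < 8 < 9. The simplices of K, each written with vertices in increasing order, are:

  0-simplices (10): [0], [1], [2], [3], [4], [5], [6], [7], [8], [9]
  1-simplices (30): (30 of them)
  2-simplices (20): (20 of them)

Hence C_0 ≅ Z^10, C_1 ≅ Z^30, C_2 ≅ Z^20.

Boundary ∂_1: C_1 → C_0 maps an edge to its endpoints' difference, ∂[p,q] = q − p. For instance
  ∂[2,7] = [7] − [2].
The resulting 10×30 matrix has rank 9, and its Smith normal form has invariant factors (1,1,1,1,1,1,1,1,1).

The boundary map ∂_2: C_2 → C_1 acts by ∂[p,q,r] = [q,r] − [p,r] + [p,q]. For instance
  ∂[3,6,7] = [6,7] − [3,7] + [3,6],
  ∂[2,6,8] = [6,8] − [2,8] + [2,6].
This gives a 30×20 integer matrix of rank 20; reducing to Smith normal form yields diagonal entries (1,1,1,1,1,1,1,1,1,1,1,1,1,1,1,1,1,1,1,2).

Computing H_k = (kernel of ∂_k) / (image of ∂_{k+1}):

  H_0: rank C_0 − rank ∂_1 = 10 − 9 = 1, and the invariant factors of ∂_1 are all 1, so H_0 ≅ Z.

(K is a triangulation of the Klein bottle.)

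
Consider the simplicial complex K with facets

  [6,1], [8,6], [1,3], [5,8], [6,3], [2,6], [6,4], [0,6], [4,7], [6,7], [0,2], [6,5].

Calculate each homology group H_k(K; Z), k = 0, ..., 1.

Order the vertices as 0 < 1 < 2 < 3 < 4 < 5 < 6 < 7 < 8. Listing each simplex with vertices in this order, K has dimension 1 with simplices:

  0-simplices (9): [0], [1], [2], [3], [4], [5], [6], [7], [8]
  1-simplices (12): [0,2], [0,6], [1,3], [1,6], [2,6], [3,6], [4,6], [4,7], [5,6], [5,8], [6,7], [6,8]

so the chain groups are C_0 ≅ Z^9, C_1 ≅ Z^12.

The boundary map ∂_1: C_1 → C_0 sends each edge [p,q] (with p < q) to q − p. For instance
  ∂[5,8] = [8] − [5].
This gives a 9×12 integer matrix of rank 8; reducing to Smith normal form yields diagonal entries (1,1,1,1,1,1,1,1).

From H_k ≅ ker(∂_k) / im(∂_{k+1}) we obtain:

  H_0: rank C_0 − rank ∂_1 = 9 − 8 = 1, and the invariant factors of ∂_1 are all 1, so H_0 = Z.
  H_1: rank ker ∂_1 − rank ∂_2 = (12 − 8) − 0 = 4, and there is no ∂_2, so H_1 = Z^4.

As a check, the Euler characteristic is 9 − 12 = -3, which agrees with 1 − 4 = -3.

H_0 = Z,  H_1 = Z^4.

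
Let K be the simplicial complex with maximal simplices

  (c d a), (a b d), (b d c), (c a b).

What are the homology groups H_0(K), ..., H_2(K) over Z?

H_0 = Z,  H_1 = 0,  H_2 = Z.

Take the total order a < b < c < d on the vertex set. Then K (dimension 2) consists of the simplices:

  0-simplices (4): a, b, c, d
  1-simplices (6): ab, ac, ad, bc, bd, cd
  2-simplices (4): abc, abd, acd, bcd

so the chain groups are C_0 ≅ Z^4, C_1 ≅ Z^6, C_2 ≅ Z^4.

Boundary ∂_1: C_1 → C_0 maps an edge to its endpoints' difference, ∂[p,q] = q − p. For instance
  ∂ad = d − a.
This gives a 4×6 integer matrix of rank 3; reducing to Smith normal form yields diagonal entries (1,1,1).

∂_2: C_2 → C_1 maps a triangle to the signed sum of its edges. For instance
  ∂abd = bd − ad + ab,
  ∂bcd = cd − bd + bc.
The resulting 6×4 matrix has rank 3, and its Smith normal form has invariant factors (1,1,1).

Computing H_k = (kernel of ∂_k) / (image of ∂_{k+1}):

  H_0: rank C_0 − rank ∂_1 = 4 − 3 = 1, and the invariant factors of ∂_1 are all 1, so H_0 ≅ Z.
  H_1: rank ker ∂_1 − rank ∂_2 = (6 − 3) − 3 = 0, and the invariant factors of ∂_2 are all 1, so H_1 ≅ 0.
  H_2: rank ker ∂_2 − rank ∂_3 = (4 − 3) − 0 = 1, and there is no ∂_3, so H_2 ≅ Z.

As a check, the Euler characteristic is 4 − 6 + 4 = 2, which agrees with 1 − 0 + 1 = 2.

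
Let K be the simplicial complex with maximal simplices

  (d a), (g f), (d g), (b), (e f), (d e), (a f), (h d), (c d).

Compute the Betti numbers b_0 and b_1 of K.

b_0 = 2, b_1 = 2.

K has 8 vertices, 8 edges.
rank ∂_0 = 0, rank ∂_1 = 6 ⇒ b_0 = 8 − 0 − 6 = 2; all invariant factors of ∂_1 are 1 so no torsion. So H_0 ≅ Z^2.
rank ∂_1 = 6, rank ∂_2 = 0 ⇒ b_1 = 8 − 6 − 0 = 2. So H_1 ≅ Z^2.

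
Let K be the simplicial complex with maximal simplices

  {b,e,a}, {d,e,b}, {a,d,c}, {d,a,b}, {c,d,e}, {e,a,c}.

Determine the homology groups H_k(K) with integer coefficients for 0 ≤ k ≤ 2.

We work with the vertex ordering a < b < c < d < e. The simplices of K, each written with vertices in increasing order, are:

  0-simplices (5): a, b, c, d, e
  1-simplices (9): ab, ac, ad, ae, bd, be, cd, ce, de
  2-simplices (6): abd, abe, acd, ace, bde, cde

Hence C_0 ≅ Z^5, C_1 ≅ Z^9, C_2 ≅ Z^6.

∂_1: C_1 → C_0 is given by ∂[p,q] = [q] − [p]. For instance
  ∂ae = e − a.
The resulting 5×9 matrix has rank 4, and its Smith normal form has invariant factors (1,1,1,1).

∂_2: C_2 → C_1 acts by ∂[p,q,r] = [q,r] − [p,r] + [p,q]. For instance
  ∂cde = de − ce + cd,
  ∂bde = de − be + bd.
As a 9×6 matrix over Z this has rank 5, with invariant factors (1,1,1,1,1).

From H_k ≅ ker(∂_k) / im(∂_{k+1}) we obtain:

  H_0: rank C_0 − rank ∂_1 = 5 − 4 = 1, and the invariant factors of ∂_1 are all 1, so H_0 ≅ Z.
  H_1: rank ker ∂_1 − rank ∂_2 = (9 − 4) − 5 = 0, and the invariant factors of ∂_2 are all 1, so H_1 ≅ 0.
  H_2: rank ker ∂_2 − rank ∂_3 = (6 − 5) − 0 = 1, and there is no ∂_3, so H_2 ≅ Z.

As a check, the Euler characteristic is 5 − 9 + 6 = 2, which agrees with 1 − 0 + 1 = 2.
(K is a triangulation of the 2-sphere S^2.)

H_0 = Z,  H_1 = 0,  H_2 = Z.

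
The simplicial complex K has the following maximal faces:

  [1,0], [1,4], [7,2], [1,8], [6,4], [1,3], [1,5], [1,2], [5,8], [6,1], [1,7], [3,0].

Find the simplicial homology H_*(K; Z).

H_0 ≅ Z,  H_1 ≅ Z^4.

Take the total order 0 < 1 < 2 < 3 < 4 < 5 < 6 < 7 < 8 on the vertex set. Then K (dimension 1) consists of the simplices:

  0-simplices (9): [0], [1], [2], [3], [4], [5], [6], [7], [8]
  1-simplices (12): [0,1], [0,3], [1,2], [1,3], [1,4], [1,5], [1,6], [1,7], [1,8], [2,7], [4,6], [5,8]

so the chain groups are C_0 ≅ Z^9, C_1 ≅ Z^12.

The boundary map ∂_1: C_1 → C_0 sends each edge [p,q] (with p < q) to q − p. For instance
  ∂[1,3] = [3] − [1].
The 9×12 boundary matrix has rank 8 and Smith normal form diag(1,1,1,1,1,1,1,1).

From H_k ≅ ker(∂_k) / im(∂_{k+1}) we obtain:

  H_0: rank C_0 − rank ∂_1 = 9 − 8 = 1, and the invariant factors of ∂_1 are all 1, so H_0 ≅ Z.
  H_1: rank ker ∂_1 − rank ∂_2 = (12 − 8) − 0 = 4, and there is no ∂_2, so H_1 ≅ Z^4.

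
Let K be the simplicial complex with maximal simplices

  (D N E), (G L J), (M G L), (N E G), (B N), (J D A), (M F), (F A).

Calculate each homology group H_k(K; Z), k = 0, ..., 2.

H_0 = Z,  H_1 = Z^2,  H_2 = 0.

Order the vertices as A < B < D < E < F < G < J < L < M < N. Listing each simplex with vertices in this order, K has dimension 2 with simplices:

  0-simplices (10): A, B, D, E, F, G, J, L, M, N
  1-simplices (16): AD, AF, AJ, BN, DE, DJ, DN, EG, EN, FM, GJ, GL, GM, GN, JL, LM
  2-simplices (5): ADJ, DEN, EGN, GJL, GLM

giving chain groups C_0 ≅ Z^10, C_1 ≅ Z^16, C_2 ≅ Z^5.

The boundary map ∂_1: C_1 → C_0 sends each edge [p,q] (with p < q) to q − p. For instance
  ∂AF = F − A.
As a 10×16 matrix over Z this has rank 9, with invariant factors (1,1,1,1,1,1,1,1,1).

Boundary ∂_2: C_2 → C_1 acts by ∂[p,q,r] = [q,r] − [p,r] + [p,q]. For instance
  ∂GJL = JL − GL + GJ,
  ∂EGN = GN − EN + EG.
The resulting 16×5 matrix has rank 5, and its Smith normal form has invariant factors (1,1,1,1,1).

From H_k ≅ ker(∂_k) / im(∂_{k+1}) we obtain:

  H_0: rank C_0 − rank ∂_1 = 10 − 9 = 1, and the invariant factors of ∂_1 are all 1, so H_0 = Z.
  H_1: rank ker ∂_1 − rank ∂_2 = (16 − 9) − 5 = 2, and the invariant factors of ∂_2 are all 1, so H_1 = Z^2.
  H_2: rank ker ∂_2 − rank ∂_3 = (5 − 5) − 0 = 0, and there is no ∂_3, so H_2 = 0.

As a check, the Euler characteristic is 10 − 16 + 5 = -1, which agrees with 1 − 2 + 0 = -1.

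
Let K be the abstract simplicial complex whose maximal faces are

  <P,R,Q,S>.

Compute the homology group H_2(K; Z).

H_2 ≅ 0.

Fix the vertex order P < Q < R < S and write every simplex with vertices in increasing order. Then dim K = 3 and the simplices of K are:

  0-simplices (4): P, Q, R, S
  1-simplices (6): PQ, PR, PS, QR, QS, RS
  2-simplices (4): PQR, PQS, PRS, QRS
  3-simplices (1): PQRS

so the chain groups are C_0 ≅ Z^4, C_1 ≅ Z^6, C_2 ≅ Z^4, C_3 ≅ Z^1.

Boundary ∂_1: C_1 → C_0 sends each edge [p,q] (with p < q) to q − p.
The resulting 4×6 matrix has rank 3, and its Smith normal form has invariant factors (1,1,1).

The boundary map ∂_2: C_2 → C_1 maps a triangle to the signed sum of its edges. For instance
  ∂PQS = QS − PS + PQ,
  ∂PQR = QR − PR + PQ.
As a 6×4 matrix over Z this has rank 3, with invariant factors (1,1,1).

Boundary ∂_3: C_3 → C_2 sends each 3-simplex σ to the alternating sum Σ_i (−1)^i (σ with its i-th vertex removed). For instance
  ∂PQRS = QRS − PRS + PQS − PQR.
As a 4×1 matrix over Z this has rank 1, with invariant factors (1).

Computing H_k = (kernel of ∂_k) / (image of ∂_{k+1}):

  H_2: rank ker ∂_2 − rank ∂_3 = (4 − 3) − 1 = 0, and the invariant factors of ∂_3 are all 1, so H_2 ≅ 0.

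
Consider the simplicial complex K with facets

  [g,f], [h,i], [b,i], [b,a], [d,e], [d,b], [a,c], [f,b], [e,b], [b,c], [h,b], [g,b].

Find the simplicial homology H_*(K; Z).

H_0 = Z,  H_1 = Z^4.

Fix the vertex order a < b < c < d < e < f < g < h < i and write every simplex with vertices in increasing order. Then dim K = 1 and the simplices of K are:

  0-simplices (9): a, b, c, d, e, f, g, h, i
  1-simplices (12): ab, ac, bc, bd, be, bf, bg, bh, bi, de, fg, hi

Hence C_0 ≅ Z^9, C_1 ≅ Z^12.

Boundary ∂_1: C_1 → C_0 sends each edge [p,q] (with p < q) to q − p. For instance
  ∂fg = g − f.
The 9×12 boundary matrix has rank 8 and Smith normal form diag(1,1,1,1,1,1,1,1).

Reading off H_k = ker ∂_k / im ∂_{k+1}:

  H_0: rank C_0 − rank ∂_1 = 9 − 8 = 1, and the invariant factors of ∂_1 are all 1, so H_0 = Z.
  H_1: rank ker ∂_1 − rank ∂_2 = (12 − 8) − 0 = 4, and there is no ∂_2, so H_1 = Z^4.

As a check, the Euler characteristic is 9 − 12 = -3, which agrees with 1 − 4 = -3.
(K is a triangulation of a wedge of 4 circles.)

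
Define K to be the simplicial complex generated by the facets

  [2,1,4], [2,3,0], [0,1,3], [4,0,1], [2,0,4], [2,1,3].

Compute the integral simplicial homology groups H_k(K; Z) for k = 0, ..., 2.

H_0 ≅ Z,  H_1 = 0,  H_2 ≅ Z.

K has 5 vertices, 9 edges, 6 triangles.
rank ∂_0 = 0, rank ∂_1 = 4 ⇒ b_0 = 5 − 0 − 4 = 1; all invariant factors of ∂_1 are 1 so no torsion. So H_0 ≅ Z.
rank ∂_1 = 4, rank ∂_2 = 5 ⇒ b_1 = 9 − 4 − 5 = 0; all invariant factors of ∂_2 are 1 so no torsion. So H_1 ≅ 0.
rank ∂_2 = 5, rank ∂_3 = 0 ⇒ b_2 = 6 − 5 − 0 = 1. So H_2 ≅ Z.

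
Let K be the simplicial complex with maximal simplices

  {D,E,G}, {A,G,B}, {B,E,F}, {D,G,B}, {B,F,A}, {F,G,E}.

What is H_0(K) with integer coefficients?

H_0 = Z.

Order the vertices as A < B < D < E < F < G. Listing each simplex with vertices in this order, K has dimension 2 with simplices:

  0-simplices (6): A, B, D, E, F, G
  1-simplices (12): AB, AF, AG, BD, BE, BF, BG, DE, DG, EF, EG, FG
  2-simplices (6): ABF, ABG, BDG, BEF, DEG, EFG

Hence C_0 ≅ Z^6, C_1 ≅ Z^12, C_2 ≅ Z^6.

∂_1: C_1 → C_0 is given by ∂[p,q] = [q] − [p].
The 6×12 boundary matrix has rank 5 and Smith normal form diag(1,1,1,1,1).

The boundary map ∂_2: C_2 → C_1 acts by ∂[p,q,r] = [q,r] − [p,r] + [p,q]. For instance
  ∂DEG = EG − DG + DE,
  ∂BDG = DG − BG + BD.
This gives a 12×6 integer matrix of rank 6; reducing to Smith normal form yields diagonal entries (1,1,1,1,1,1).

Computing H_k = (kernel of ∂_k) / (image of ∂_{k+1}):

  H_0: rank C_0 − rank ∂_1 = 6 − 5 = 1, and the invariant factors of ∂_1 are all 1, so H_0 = Z.

(K is a triangulation of the cylinder S^1 x I.)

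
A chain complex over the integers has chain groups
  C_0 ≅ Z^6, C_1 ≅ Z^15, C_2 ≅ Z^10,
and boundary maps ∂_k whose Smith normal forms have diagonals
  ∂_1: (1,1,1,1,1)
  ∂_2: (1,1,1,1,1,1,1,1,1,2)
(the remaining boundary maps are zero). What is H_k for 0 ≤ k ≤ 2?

H_0: b_0 = 6 − 0 − 5 = 1; torsion from ∂_1 factors > 1: none. So H_0 ≅ Z.
H_1: b_1 = 15 − 5 − 10 = 0; torsion from ∂_2 factors > 1: [2]. So H_1 ≅ Z/2.
H_2: b_2 = 10 − 10 − 0 = 0; torsion from ∂_3 factors > 1: none. So H_2 ≅ 0.

H_0 ≅ Z,  H_1 ≅ Z/2,  H_2 = 0.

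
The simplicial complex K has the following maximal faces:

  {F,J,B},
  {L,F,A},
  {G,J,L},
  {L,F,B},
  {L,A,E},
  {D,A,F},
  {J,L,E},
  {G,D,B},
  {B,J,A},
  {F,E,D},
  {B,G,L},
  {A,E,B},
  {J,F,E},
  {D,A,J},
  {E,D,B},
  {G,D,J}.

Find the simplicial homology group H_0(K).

Order the vertices as A < B < D < E < F < G < J < L. Listing each simplex with vertices in this order, K has dimension 2 with simplices:

  0-simplices (8): A, B, D, E, F, G, J, L
  1-simplices (24): AB, AD, AE, AF, AJ, AL, BD, BE, BF, BG, BJ, BL, DE, DF, DG, DJ, EF, EJ, EL, FJ, FL, GJ, GL, JL
  2-simplices (16): ABE, ABJ, ADF, ADJ, AEL, AFL, BDE, BDG, BFJ, BFL, BGL, DEF, DGJ, EFJ, EJL, GJL

Hence C_0 ≅ Z^8, C_1 ≅ Z^24, C_2 ≅ Z^16.

The boundary map ∂_1: C_1 → C_0 is given by ∂[p,q] = [q] − [p].
As a 8×24 matrix over Z this has rank 7, with invariant factors (1,1,1,1,1,1,1).

Boundary ∂_2: C_2 → C_1 sends each 2-simplex [p,q,r] to [q,r] − [p,r] + [p,q]. For instance
  ∂DGJ = GJ − DJ + DG,
  ∂BGL = GL − BL + BG.
As a 24×16 matrix over Z this has rank 15, with invariant factors (1,1,1,1,1,1,1,1,1,1,1,1,1,1,1).

Computing H_k = (kernel of ∂_k) / (image of ∂_{k+1}):

  H_0: rank C_0 − rank ∂_1 = 8 − 7 = 1, and the invariant factors of ∂_1 are all 1, so H_0 = Z.

H_0 ≅ Z.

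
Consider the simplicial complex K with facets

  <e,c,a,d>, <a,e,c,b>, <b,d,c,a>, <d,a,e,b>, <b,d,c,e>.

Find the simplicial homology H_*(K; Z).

K has 5 vertices, 10 edges, 10 triangles, 5 3-simplices.
rank ∂_0 = 0, rank ∂_1 = 4 ⇒ b_0 = 5 − 0 − 4 = 1; all invariant factors of ∂_1 are 1 so no torsion. So H_0 = Z.
rank ∂_1 = 4, rank ∂_2 = 6 ⇒ b_1 = 10 − 4 − 6 = 0; all invariant factors of ∂_2 are 1 so no torsion. So H_1 = 0.
rank ∂_2 = 6, rank ∂_3 = 4 ⇒ b_2 = 10 − 6 − 4 = 0; all invariant factors of ∂_3 are 1 so no torsion. So H_2 = 0.
rank ∂_3 = 4, rank ∂_4 = 0 ⇒ b_3 = 5 − 4 − 0 = 1. So H_3 = Z.

H_0 ≅ Z,  H_1 = 0,  H_2 = 0,  H_3 ≅ Z.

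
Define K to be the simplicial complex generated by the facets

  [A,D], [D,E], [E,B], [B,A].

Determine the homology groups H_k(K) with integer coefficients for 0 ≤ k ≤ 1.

Take the total order A < B < D < E on the vertex set. Then K (dimension 1) consists of the simplices:

  0-simplices (4): A, B, D, E
  1-simplices (4): AB, AD, BE, DE

so the chain groups are C_0 ≅ Z^4, C_1 ≅ Z^4.

Boundary ∂_1: C_1 → C_0 is given by ∂[p,q] = [q] − [p]. For instance
  ∂DE = E − D.
This gives a 4×4 integer matrix of rank 3; reducing to Smith normal form yields diagonal entries (1,1,1).

Computing H_k = (kernel of ∂_k) / (image of ∂_{k+1}):

  H_0: rank C_0 − rank ∂_1 = 4 − 3 = 1, and the invariant factors of ∂_1 are all 1, so H_0 = Z.
  H_1: rank ker ∂_1 − rank ∂_2 = (4 − 3) − 0 = 1, and there is no ∂_2, so H_1 = Z.

H_0 ≅ Z,  H_1 ≅ Z.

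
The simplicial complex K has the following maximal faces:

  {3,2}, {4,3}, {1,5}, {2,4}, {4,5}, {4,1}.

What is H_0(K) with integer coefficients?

We work with the vertex ordering 1 < 2 < 3 < 4 < 5. The simplices of K, each written with vertices in increasing order, are:

  0-simplices (5): [1], [2], [3], [4], [5]
  1-simplices (6): [1,4], [1,5], [2,3], [2,4], [3,4], [4,5]

Hence C_0 ≅ Z^5, C_1 ≅ Z^6.

∂_1: C_1 → C_0 sends each edge [p,q] (with p < q) to q − p. For instance
  ∂[1,5] = [5] − [1].
This gives a 5×6 integer matrix of rank 4; reducing to Smith normal form yields diagonal entries (1,1,1,1).

Computing H_k = (kernel of ∂_k) / (image of ∂_{k+1}):

  H_0: rank C_0 − rank ∂_1 = 5 − 4 = 1, and the invariant factors of ∂_1 are all 1, so H_0 = Z.

H_0 = Z.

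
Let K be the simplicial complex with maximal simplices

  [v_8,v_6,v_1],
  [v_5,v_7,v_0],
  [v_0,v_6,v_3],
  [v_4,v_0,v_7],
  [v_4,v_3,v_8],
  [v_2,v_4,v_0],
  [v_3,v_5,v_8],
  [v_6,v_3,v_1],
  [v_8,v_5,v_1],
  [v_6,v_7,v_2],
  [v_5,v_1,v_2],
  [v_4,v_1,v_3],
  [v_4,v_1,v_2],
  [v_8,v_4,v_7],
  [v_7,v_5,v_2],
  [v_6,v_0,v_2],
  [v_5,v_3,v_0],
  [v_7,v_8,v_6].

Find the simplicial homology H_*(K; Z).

H_0 ≅ Z,  H_1 ≅ Z ⊕ Z/2,  H_2 = 0.

K has 9 vertices, 27 edges, 18 triangles.
rank ∂_0 = 0, rank ∂_1 = 8 ⇒ b_0 = 9 − 0 − 8 = 1; all invariant factors of ∂_1 are 1 so no torsion. So H_0 = Z.
rank ∂_1 = 8, rank ∂_2 = 18 ⇒ b_1 = 27 − 8 − 18 = 1; ∂_2 has invariant factor(s) [2] giving torsion. So H_1 = Z ⊕ Z/2.
rank ∂_2 = 18, rank ∂_3 = 0 ⇒ b_2 = 18 − 18 − 0 = 0. So H_2 = 0.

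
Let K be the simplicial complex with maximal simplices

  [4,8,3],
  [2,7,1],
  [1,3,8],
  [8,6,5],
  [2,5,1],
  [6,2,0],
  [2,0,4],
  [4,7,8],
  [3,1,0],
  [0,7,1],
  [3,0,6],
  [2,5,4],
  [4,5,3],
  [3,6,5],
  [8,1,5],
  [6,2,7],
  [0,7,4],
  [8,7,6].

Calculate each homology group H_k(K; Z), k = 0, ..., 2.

H_0 ≅ Z,  H_1 ≅ Z ⊕ Z/2Z,  H_2 = 0.

We work with the vertex ordering 0 < 1 < 2 < 3 < 4 < 5 < 6 < 7 < 8. The simplices of K, each written with vertices in increasing order, are:

  0-simplices (9): [0], [1], [2], [3], [4], [5], [6], [7], [8]
  1-simplices (27): (27 of them)
  2-simplices (18): [0,1,3], [0,1,7], [0,2,4], [0,2,6], [0,3,6], [0,4,7], [1,2,5], [1,2,7], [1,3,8], [1,5,8], [2,4,5], [2,6,7], [3,4,5], [3,4,8], [3,5,6], [4,7,8], [5,6,8], [6,7,8]

Hence C_0 ≅ Z^9, C_1 ≅ Z^27, C_2 ≅ Z^18.

Boundary ∂_1: C_1 → C_0 sends each edge [p,q] (with p < q) to q − p. For instance
  ∂[0,1] = [1] − [0].
The resulting 9×27 matrix has rank 8, and its Smith normal form has invariant factors (1,1,1,1,1,1,1,1).

The boundary map ∂_2: C_2 → C_1 maps a triangle to the signed sum of its edges. For instance
  ∂[0,4,7] = [4,7] − [0,7] + [0,4],
  ∂[1,5,8] = [5,8] − [1,8] + [1,5].
This gives a 27×18 integer matrix of rank 18; reducing to Smith normal form yields diagonal entries (1,1,1,1,1,1,1,1,1,1,1,1,1,1,1,1,1,2).

Now H_k = ker ∂_k / im ∂_{k+1}, so:

  H_0: rank C_0 − rank ∂_1 = 9 − 8 = 1, and the invariant factors of ∂_1 are all 1, so H_0 ≅ Z.
  H_1: rank ker ∂_1 − rank ∂_2 = (27 − 8) − 18 = 1, and ∂_2 has invariant factor 2 > 1, so H_1 ≅ Z ⊕ Z/2Z.
  H_2: rank ker ∂_2 − rank ∂_3 = (18 − 18) − 0 = 0, and there is no ∂_3, so H_2 ≅ 0.

(K is a triangulation of the Klein bottle.)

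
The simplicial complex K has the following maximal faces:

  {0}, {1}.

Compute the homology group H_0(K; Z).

H_0 ≅ Z^2.

Fix the vertex order 0 < 1 and write every simplex with vertices in increasing order. Then dim K = 0 and the simplices of K are:

  0-simplices (2): [0], [1]

giving chain groups C_0 ≅ Z^2.

Reading off H_k = ker ∂_k / im ∂_{k+1}:

  H_0: rank C_0 − rank ∂_1 = 2 − 0 = 2, and there is no ∂_1, so H_0 ≅ Z^2.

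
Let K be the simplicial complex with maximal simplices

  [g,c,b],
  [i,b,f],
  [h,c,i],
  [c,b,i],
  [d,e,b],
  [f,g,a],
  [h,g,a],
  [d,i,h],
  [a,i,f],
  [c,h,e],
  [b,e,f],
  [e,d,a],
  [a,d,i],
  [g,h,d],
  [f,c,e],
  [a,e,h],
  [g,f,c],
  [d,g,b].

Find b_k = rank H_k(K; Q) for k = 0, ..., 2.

b_0 = 1, b_1 = 1, b_2 = 0.

Order the vertices as a < b < c < d < e < f < g < h < i. Listing each simplex with vertices in this order, K has dimension 2 with simplices:

  0-simplices (9): a, b, c, d, e, f, g, h, i
  1-simplices (27): ad, ae, af, ag, ah, ai, bc, bd, be, bf, bg, bi, ce, cf, cg, ch, ci, de, dg, dh, di, ef, eh, fg, fi, gh, hi
  2-simplices (18): ade, adi, aeh, afg, afi, agh, bcg, bci, bde, bdg, bef, bfi, cef, ceh, cfg, chi, dgh, dhi

Hence C_0 ≅ Z^9, C_1 ≅ Z^27, C_2 ≅ Z^18.

∂_1: C_1 → C_0 maps an edge to its endpoints' difference, ∂[p,q] = q − p. For instance
  ∂be = e − b.
This gives a 9×27 integer matrix of rank 8; reducing to Smith normal form yields diagonal entries (1,1,1,1,1,1,1,1).

∂_2: C_2 → C_1 acts by ∂[p,q,r] = [q,r] − [p,r] + [p,q]. For instance
  ∂afg = fg − ag + af,
  ∂ceh = eh − ch + ce.
The 27×18 boundary matrix has rank 18 and Smith normal form diag(1,1,1,1,1,1,1,1,1,1,1,1,1,1,1,1,1,2).

Reading off H_k = ker ∂_k / im ∂_{k+1}:

  H_0: rank C_0 − rank ∂_1 = 9 − 8 = 1, and the invariant factors of ∂_1 are all 1, so H_0 = Z.
  H_1: rank ker ∂_1 − rank ∂_2 = (27 − 8) − 18 = 1, and ∂_2 has invariant factor 2 > 1, so H_1 = Z ⊕ Z/2.
  H_2: rank ker ∂_2 − rank ∂_3 = (18 − 18) − 0 = 0, and there is no ∂_3, so H_2 = 0.

(K is a triangulation of the Klein bottle.)

Hence the Betti numbers are b_0 = 1, b_1 = 1, b_2 = 0.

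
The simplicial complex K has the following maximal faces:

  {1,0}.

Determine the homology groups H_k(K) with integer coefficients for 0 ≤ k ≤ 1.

Fix the vertex order 0 < 1 and write every simplex with vertices in increasing order. Then dim K = 1 and the simplices of K are:

  0-simplices (2): [0], [1]
  1-simplices (1): [0,1]

giving chain groups C_0 ≅ Z^2, C_1 ≅ Z^1.

Boundary ∂_1: C_1 → C_0 maps an edge to its endpoints' difference, ∂[p,q] = q − p. For instance
  ∂[0,1] = [1] − [0].
As a 2×1 matrix over Z this has rank 1, with invariant factors (1).

Now H_k = ker ∂_k / im ∂_{k+1}, so:

  H_0: rank C_0 − rank ∂_1 = 2 − 1 = 1, and the invariant factors of ∂_1 are all 1, so H_0 ≅ Z.
  H_1: rank ker ∂_1 − rank ∂_2 = (1 − 1) − 0 = 0, and there is no ∂_2, so H_1 ≅ 0.

(K is a triangulation of the 1-simplex.)

H_0 = Z,  H_1 = 0.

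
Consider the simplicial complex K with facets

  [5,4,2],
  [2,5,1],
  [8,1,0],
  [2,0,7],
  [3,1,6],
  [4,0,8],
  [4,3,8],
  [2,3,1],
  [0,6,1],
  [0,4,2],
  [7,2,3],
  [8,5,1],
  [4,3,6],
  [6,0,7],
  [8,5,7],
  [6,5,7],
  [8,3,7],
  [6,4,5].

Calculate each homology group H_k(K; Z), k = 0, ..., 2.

H_0 ≅ Z,  H_1 ≅ Z^2,  H_2 ≅ Z.

Take the total order 0 < 1 < 2 < 3 < 4 < 5 < 6 < 7 < 8 on the vertex set. Then K (dimension 2) consists of the simplices:

  0-simplices (9): [0], [1], [2], [3], [4], [5], [6], [7], [8]
  1-simplices (27): (27 of them)
  2-simplices (18): [0,1,6], [0,1,8], [0,2,4], [0,2,7], [0,4,8], [0,6,7], [1,2,3], [1,2,5], [1,3,6], [1,5,8], [2,3,7], [2,4,5], [3,4,6], [3,4,8], [3,7,8], [4,5,6], [5,6,7], [5,7,8]

giving chain groups C_0 ≅ Z^9, C_1 ≅ Z^27, C_2 ≅ Z^18.

∂_1: C_1 → C_0 sends each edge [p,q] (with p < q) to q − p. For instance
  ∂[3,8] = [8] − [3].
The 9×27 boundary matrix has rank 8 and Smith normal form diag(1,1,1,1,1,1,1,1).

Boundary ∂_2: C_2 → C_1 maps a triangle to the signed sum of its edges. For instance
  ∂[2,3,7] = [3,7] − [2,7] + [2,3],
  ∂[1,3,6] = [3,6] − [1,6] + [1,3].
This gives a 27×18 integer matrix of rank 17; reducing to Smith normal form yields diagonal entries (1,1,1,1,1,1,1,1,1,1,1,1,1,1,1,1,1).

Now H_k = ker ∂_k / im ∂_{k+1}, so:

  H_0: rank C_0 − rank ∂_1 = 9 − 8 = 1, and the invariant factors of ∂_1 are all 1, so H_0 = Z.
  H_1: rank ker ∂_1 − rank ∂_2 = (27 − 8) − 17 = 2, and the invariant factors of ∂_2 are all 1, so H_1 = Z^2.
  H_2: rank ker ∂_2 − rank ∂_3 = (18 − 17) − 0 = 1, and there is no ∂_3, so H_2 = Z.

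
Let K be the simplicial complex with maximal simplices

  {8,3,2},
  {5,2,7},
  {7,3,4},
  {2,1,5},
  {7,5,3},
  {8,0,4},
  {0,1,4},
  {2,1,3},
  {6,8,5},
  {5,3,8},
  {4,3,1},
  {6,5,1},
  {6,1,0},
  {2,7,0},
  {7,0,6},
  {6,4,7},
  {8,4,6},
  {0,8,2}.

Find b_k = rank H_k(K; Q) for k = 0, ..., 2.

We work with the vertex ordering 0 < 1 < 2 < 3 < 4 < 5 < 6 < 7 < 8. The simplices of K, each written with vertices in increasing order, are:

  0-simplices (9): [0], [1], [2], [3], [4], [5], [6], [7], [8]
  1-simplices (27): (27 of them)
  2-simplices (18): [0,1,4], [0,1,6], [0,2,7], [0,2,8], [0,4,8], [0,6,7], [1,2,3], [1,2,5], [1,3,4], [1,5,6], [2,3,8], [2,5,7], [3,4,7], [3,5,7], [3,5,8], [4,6,7], [4,6,8], [5,6,8]

Hence C_0 ≅ Z^9, C_1 ≅ Z^27, C_2 ≅ Z^18.

Boundary ∂_1: C_1 → C_0 maps an edge to its endpoints' difference, ∂[p,q] = q − p. For instance
  ∂[4,6] = [6] − [4].
This gives a 9×27 integer matrix of rank 8; reducing to Smith normal form yields diagonal entries (1,1,1,1,1,1,1,1).

∂_2: C_2 → C_1 acts by ∂[p,q,r] = [q,r] − [p,r] + [p,q]. For instance
  ∂[2,5,7] = [5,7] − [2,7] + [2,5],
  ∂[3,5,8] = [5,8] − [3,8] + [3,5].
The resulting 27×18 matrix has rank 18, and its Smith normal form has invariant factors (1,1,1,1,1,1,1,1,1,1,1,1,1,1,1,1,1,2).

Computing H_k = (kernel of ∂_k) / (image of ∂_{k+1}):

  H_0: rank C_0 − rank ∂_1 = 9 − 8 = 1, and the invariant factors of ∂_1 are all 1, so H_0 = Z.
  H_1: rank ker ∂_1 − rank ∂_2 = (27 − 8) − 18 = 1, and ∂_2 has invariant factor 2 > 1, so H_1 = Z ⊕ Z/2.
  H_2: rank ker ∂_2 − rank ∂_3 = (18 − 18) − 0 = 0, and there is no ∂_3, so H_2 = 0.

As a check, the Euler characteristic is 9 − 27 + 18 = 0, which agrees with 1 − 1 + 0 = 0.
(K is a triangulation of the Klein bottle.)

Hence the Betti numbers are b_0 = 1, b_1 = 1, b_2 = 0.

b_0 = 1, b_1 = 1, b_2 = 0.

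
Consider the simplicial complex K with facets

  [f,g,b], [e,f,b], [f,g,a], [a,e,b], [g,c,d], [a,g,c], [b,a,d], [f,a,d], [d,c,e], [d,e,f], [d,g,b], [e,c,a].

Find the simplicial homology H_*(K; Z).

H_0 = Z,  H_1 = Z/2Z,  H_2 = 0.

K has 7 vertices, 18 edges, 12 triangles.
rank ∂_0 = 0, rank ∂_1 = 6 ⇒ b_0 = 7 − 0 − 6 = 1; all invariant factors of ∂_1 are 1 so no torsion. So H_0 ≅ Z.
rank ∂_1 = 6, rank ∂_2 = 12 ⇒ b_1 = 18 − 6 − 12 = 0; ∂_2 has invariant factor(s) [2] giving torsion. So H_1 ≅ Z/2Z.
rank ∂_2 = 12, rank ∂_3 = 0 ⇒ b_2 = 12 − 12 − 0 = 0. So H_2 ≅ 0.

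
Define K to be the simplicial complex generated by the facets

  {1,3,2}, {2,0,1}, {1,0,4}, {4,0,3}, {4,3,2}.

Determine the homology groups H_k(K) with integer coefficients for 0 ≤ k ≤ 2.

H_0 ≅ Z,  H_1 ≅ Z,  H_2 = 0.

We work with the vertex ordering 0 < 1 < 2 < 3 < 4. The simplices of K, each written with vertices in increasing order, are:

  0-simplices (5): [0], [1], [2], [3], [4]
  1-simplices (10): [0,1], [0,2], [0,3], [0,4], [1,2], [1,3], [1,4], [2,3], [2,4], [3,4]
  2-simplices (5): [0,1,2], [0,1,4], [0,3,4], [1,2,3], [2,3,4]

giving chain groups C_0 ≅ Z^5, C_1 ≅ Z^10, C_2 ≅ Z^5.

The boundary map ∂_1: C_1 → C_0 is given by ∂[p,q] = [q] − [p]. For instance
  ∂[0,2] = [2] − [0].
The resulting 5×10 matrix has rank 4, and its Smith normal form has invariant factors (1,1,1,1).

∂_2: C_2 → C_1 acts by ∂[p,q,r] = [q,r] − [p,r] + [p,q]. For instance
  ∂[0,1,4] = [1,4] − [0,4] + [0,1],
  ∂[0,1,2] = [1,2] − [0,2] + [0,1].
As a 10×5 matrix over Z this has rank 5, with invariant factors (1,1,1,1,1).

Now H_k = ker ∂_k / im ∂_{k+1}, so:

  H_0: rank C_0 − rank ∂_1 = 5 − 4 = 1, and the invariant factors of ∂_1 are all 1, so H_0 ≅ Z.
  H_1: rank ker ∂_1 − rank ∂_2 = (10 − 4) − 5 = 1, and the invariant factors of ∂_2 are all 1, so H_1 ≅ Z.
  H_2: rank ker ∂_2 − rank ∂_3 = (5 − 5) − 0 = 0, and there is no ∂_3, so H_2 ≅ 0.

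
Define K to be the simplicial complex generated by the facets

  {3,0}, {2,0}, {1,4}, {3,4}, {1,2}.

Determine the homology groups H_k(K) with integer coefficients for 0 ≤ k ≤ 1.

Order the vertices as 0 < 1 < 2 < 3 < 4. Listing each simplex with vertices in this order, K has dimension 1 with simplices:

  0-simplices (5): [0], [1], [2], [3], [4]
  1-simplices (5): [0,2], [0,3], [1,2], [1,4], [3,4]

so the chain groups are C_0 ≅ Z^5, C_1 ≅ Z^5.

∂_1: C_1 → C_0 sends each edge [p,q] (with p < q) to q − p.
The 5×5 boundary matrix has rank 4 and Smith normal form diag(1,1,1,1).

Reading off H_k = ker ∂_k / im ∂_{k+1}:

  H_0: rank C_0 − rank ∂_1 = 5 − 4 = 1, and the invariant factors of ∂_1 are all 1, so H_0 = Z.
  H_1: rank ker ∂_1 − rank ∂_2 = (5 − 4) − 0 = 1, and there is no ∂_2, so H_1 = Z.

As a check, the Euler characteristic is 5 − 5 = 0, which agrees with 1 − 1 = 0.

H_0 ≅ Z,  H_1 ≅ Z.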